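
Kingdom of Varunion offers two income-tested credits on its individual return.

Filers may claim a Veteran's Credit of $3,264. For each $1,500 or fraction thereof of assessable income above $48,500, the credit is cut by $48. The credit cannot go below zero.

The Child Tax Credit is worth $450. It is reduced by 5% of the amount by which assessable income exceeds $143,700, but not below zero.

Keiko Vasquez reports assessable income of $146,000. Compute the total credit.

Veteran's Credit: income exceeds $48,500 by $97,500, which is 65 full-or-partial $1,500 increments; reduction = 65 × $48 = $3,120, leaving $144.
Child Tax Credit: 5% of the $2,300 excess over $143,700 is $115; credit = $450 − $115 = $335.
Total: $144 + $335 = $479.

$479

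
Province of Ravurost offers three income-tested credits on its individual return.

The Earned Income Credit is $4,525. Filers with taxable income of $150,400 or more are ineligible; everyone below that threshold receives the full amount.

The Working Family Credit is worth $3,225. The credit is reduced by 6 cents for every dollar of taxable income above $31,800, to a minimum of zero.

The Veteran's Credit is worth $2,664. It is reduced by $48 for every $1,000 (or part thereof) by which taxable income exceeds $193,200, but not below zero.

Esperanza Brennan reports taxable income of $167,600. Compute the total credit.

Earned Income Credit: $167,600 meets or exceeds the $150,400 cutoff, so the credit is $0.
Working Family Credit: 6% of the $135,800 excess over $31,800 is $8,148 ≥ base, so the credit is $0.
Veteran's Credit: $167,600 is at or below the $193,200 threshold, so the full $2,664 applies.
Total: $0 + $0 + $2,664 = $2,664.

$2,664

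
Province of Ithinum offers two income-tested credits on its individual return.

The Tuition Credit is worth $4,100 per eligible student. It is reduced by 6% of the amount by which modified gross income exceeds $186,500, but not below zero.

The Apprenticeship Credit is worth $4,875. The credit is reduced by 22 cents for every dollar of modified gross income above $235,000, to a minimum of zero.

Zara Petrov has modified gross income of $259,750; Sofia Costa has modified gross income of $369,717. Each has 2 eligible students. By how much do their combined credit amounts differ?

$3,805

Zara ($259,750): Tuition Credit: base = 2 × $4,100 = $8,200. 6% of the $73,250 excess over $186,500 is $4,395; credit = $8,200 − $4,395 = $3,805. Apprenticeship Credit: 22% of the $24,750 excess over $235,000 is $5,445 ≥ base, so the credit is $0. total $3,805 + $0 = $3,805
Sofia ($369,717): Tuition Credit: base = 2 × $4,100 = $8,200. 6% of the $183,217 excess over $186,500 is $10,993.02 ≥ base, so the credit is $0. Apprenticeship Credit: 22% of the $134,717 excess over $235,000 is $29,637.74 ≥ base, so the credit is $0. total $0 + $0 = $0
Difference: |$3,805 − $0| = $3,805.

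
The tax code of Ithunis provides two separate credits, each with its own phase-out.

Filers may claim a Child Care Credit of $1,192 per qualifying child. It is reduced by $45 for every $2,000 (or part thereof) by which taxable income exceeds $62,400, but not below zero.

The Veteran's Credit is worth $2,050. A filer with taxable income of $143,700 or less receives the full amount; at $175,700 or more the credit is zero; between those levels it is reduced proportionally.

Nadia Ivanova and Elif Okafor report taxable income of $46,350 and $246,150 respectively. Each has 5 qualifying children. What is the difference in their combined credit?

$6,190

Nadia ($46,350): Child Care Credit: base = 5 × $1,192 = $5,960. $46,350 is at or below the $62,400 threshold, so the full $5,960 applies. Veteran's Credit: $46,350 is at or below the $143,700 threshold, so the full $2,050 applies. total $5,960 + $2,050 = $8,010
Elif ($246,150): Child Care Credit: base = 5 × $1,192 = $5,960. income exceeds $62,400 by $183,750, which is 92 full-or-partial $2,000 increments; reduction = 92 × $45 = $4,140, leaving $1,820. Veteran's Credit: $246,150 is at or above $175,700, so the credit is $0. total $1,820 + $0 = $1,820
Difference: |$8,010 − $1,820| = $6,190.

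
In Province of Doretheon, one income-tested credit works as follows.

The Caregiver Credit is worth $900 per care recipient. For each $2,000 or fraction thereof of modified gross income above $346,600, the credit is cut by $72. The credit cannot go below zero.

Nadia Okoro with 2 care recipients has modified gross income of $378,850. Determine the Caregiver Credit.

$576

Caregiver Credit: base = 2 × $900 = $1,800. income exceeds $346,600 by $32,250, which is 17 full-or-partial $2,000 increments; reduction = 17 × $72 = $1,224, leaving $576.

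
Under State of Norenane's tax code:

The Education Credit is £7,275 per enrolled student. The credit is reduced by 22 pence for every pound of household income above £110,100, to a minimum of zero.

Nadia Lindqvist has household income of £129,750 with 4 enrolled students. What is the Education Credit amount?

£24,777

Education Credit: base = 4 × £7,275 = £29,100. 22% of the £19,650 excess over £110,100 is £4,323; credit = £29,100 − £4,323 = £24,777.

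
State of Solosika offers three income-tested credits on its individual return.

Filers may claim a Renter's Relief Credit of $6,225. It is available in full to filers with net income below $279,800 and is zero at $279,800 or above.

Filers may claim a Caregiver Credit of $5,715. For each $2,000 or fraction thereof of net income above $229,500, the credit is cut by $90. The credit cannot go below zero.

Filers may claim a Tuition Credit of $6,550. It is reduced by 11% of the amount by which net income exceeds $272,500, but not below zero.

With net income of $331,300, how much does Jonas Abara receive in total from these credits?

$1,207

Renter's Relief Credit: $331,300 meets or exceeds the $279,800 cutoff, so the credit is $0.
Caregiver Credit: income exceeds $229,500 by $101,800, which is 51 full-or-partial $2,000 increments; reduction = 51 × $90 = $4,590, leaving $1,125.
Tuition Credit: 11% of the $58,800 excess over $272,500 is $6,468; credit = $6,550 − $6,468 = $82.
Total: $0 + $1,125 + $82 = $1,207.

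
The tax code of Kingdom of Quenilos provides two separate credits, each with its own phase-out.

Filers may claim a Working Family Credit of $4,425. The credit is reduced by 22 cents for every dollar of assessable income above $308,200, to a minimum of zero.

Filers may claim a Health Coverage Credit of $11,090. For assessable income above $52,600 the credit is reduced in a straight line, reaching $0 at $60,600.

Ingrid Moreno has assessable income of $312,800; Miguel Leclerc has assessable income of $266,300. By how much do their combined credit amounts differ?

Ingrid ($312,800): Working Family Credit: 22% of the $4,600 excess over $308,200 is $1,012; credit = $4,425 − $1,012 = $3,413. Health Coverage Credit: $312,800 is at or above $60,600, so the credit is $0. total $3,413 + $0 = $3,413
Miguel ($266,300): Working Family Credit: $266,300 is at or below the $308,200 threshold, so the full $4,425 applies. Health Coverage Credit: $266,300 is at or above $60,600, so the credit is $0. total $4,425 + $0 = $4,425
Difference: |$3,413 − $4,425| = $1,012.

$1,012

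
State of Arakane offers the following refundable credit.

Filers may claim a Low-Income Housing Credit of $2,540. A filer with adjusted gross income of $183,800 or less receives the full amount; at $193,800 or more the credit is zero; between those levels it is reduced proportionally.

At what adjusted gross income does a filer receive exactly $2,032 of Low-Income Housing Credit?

$2,032 is 2,032/2,540 of the full $2,540, so 508/2,540 of the $10,000 range has been used: income = $183,800 + $10,000 × 508/2,540 = $185,800.

$185,800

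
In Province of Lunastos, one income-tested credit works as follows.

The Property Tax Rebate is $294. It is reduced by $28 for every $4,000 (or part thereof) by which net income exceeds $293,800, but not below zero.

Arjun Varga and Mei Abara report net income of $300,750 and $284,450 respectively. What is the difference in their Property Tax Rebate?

Arjun ($300,750): Property Tax Rebate: income exceeds $293,800 by $6,950, which is 2 full-or-partial $4,000 increments; reduction = 2 × $28 = $56, leaving $238.
Mei ($284,450): Property Tax Rebate: $284,450 is at or below the $293,800 threshold, so the full $294 applies.
Difference: |$238 − $294| = $56.

$56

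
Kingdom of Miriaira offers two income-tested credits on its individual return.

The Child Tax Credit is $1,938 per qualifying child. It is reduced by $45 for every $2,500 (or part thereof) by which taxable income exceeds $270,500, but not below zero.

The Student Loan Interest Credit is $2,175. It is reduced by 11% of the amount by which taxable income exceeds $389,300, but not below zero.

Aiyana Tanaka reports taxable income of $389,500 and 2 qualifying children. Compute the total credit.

$3,869

Child Tax Credit: base = 2 × $1,938 = $3,876. income exceeds $270,500 by $119,000, which is 48 full-or-partial $2,500 increments; reduction = 48 × $45 = $2,160, leaving $1,716.
Student Loan Interest Credit: 11% of the $200 excess over $389,300 is $22; credit = $2,175 − $22 = $2,153.
Total: $1,716 + $2,153 = $3,869.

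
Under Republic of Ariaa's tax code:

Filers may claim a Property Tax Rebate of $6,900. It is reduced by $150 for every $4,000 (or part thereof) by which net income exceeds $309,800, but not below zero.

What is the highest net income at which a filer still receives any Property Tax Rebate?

$489,800

After 45 increments the reduction is 45 × $150 = $6,750, leaving $150; one more increment wipes it out. Increment 45 ends at excess 45 × $4,000 = $180,000, so the highest qualifying income is $309,800 + $180,000 = $489,800.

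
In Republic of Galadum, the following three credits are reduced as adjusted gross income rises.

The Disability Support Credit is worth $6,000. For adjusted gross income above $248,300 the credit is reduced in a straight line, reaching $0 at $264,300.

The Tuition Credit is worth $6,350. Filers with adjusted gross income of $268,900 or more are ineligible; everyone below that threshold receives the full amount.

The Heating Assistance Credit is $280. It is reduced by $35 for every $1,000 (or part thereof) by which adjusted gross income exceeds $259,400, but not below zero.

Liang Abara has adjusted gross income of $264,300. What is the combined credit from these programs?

$6,455

Disability Support Credit: $264,300 is at or above $264,300, so the credit is $0.
Tuition Credit: $264,300 is below the $268,900 cutoff, so the full $6,350 applies.
Heating Assistance Credit: income exceeds $259,400 by $4,900, which is 5 full-or-partial $1,000 increments; reduction = 5 × $35 = $175, leaving $105.
Total: $0 + $6,350 + $105 = $6,455.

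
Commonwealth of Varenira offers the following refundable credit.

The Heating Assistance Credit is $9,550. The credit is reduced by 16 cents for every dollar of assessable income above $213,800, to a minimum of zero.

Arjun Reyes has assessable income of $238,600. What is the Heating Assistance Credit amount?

Heating Assistance Credit: 16% of the $24,800 excess over $213,800 is $3,968; credit = $9,550 − $3,968 = $5,582.

$5,582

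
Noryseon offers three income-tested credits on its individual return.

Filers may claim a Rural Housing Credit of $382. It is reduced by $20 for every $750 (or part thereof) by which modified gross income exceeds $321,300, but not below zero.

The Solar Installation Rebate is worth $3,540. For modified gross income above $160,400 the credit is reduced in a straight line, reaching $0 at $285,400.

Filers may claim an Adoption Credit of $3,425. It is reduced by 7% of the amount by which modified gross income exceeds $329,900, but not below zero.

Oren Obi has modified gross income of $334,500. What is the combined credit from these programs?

$3,125

Rural Housing Credit: income exceeds $321,300 by $13,200, which is 18 full-or-partial $750 increments; reduction = 18 × $20 = $360, leaving $22.
Solar Installation Rebate: $334,500 is at or above $285,400, so the credit is $0.
Adoption Credit: 7% of the $4,600 excess over $329,900 is $322; credit = $3,425 − $322 = $3,103.
Total: $22 + $0 + $3,103 = $3,125.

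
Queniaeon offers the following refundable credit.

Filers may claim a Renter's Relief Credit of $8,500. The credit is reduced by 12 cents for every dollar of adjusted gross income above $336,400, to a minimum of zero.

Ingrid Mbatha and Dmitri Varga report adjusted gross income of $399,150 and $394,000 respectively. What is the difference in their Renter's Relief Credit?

$618

Ingrid ($399,150): Renter's Relief Credit: 12% of the $62,750 excess over $336,400 is $7,530; credit = $8,500 − $7,530 = $970.
Dmitri ($394,000): Renter's Relief Credit: 12% of the $57,600 excess over $336,400 is $6,912; credit = $8,500 − $6,912 = $1,588.
Difference: |$970 − $1,588| = $618.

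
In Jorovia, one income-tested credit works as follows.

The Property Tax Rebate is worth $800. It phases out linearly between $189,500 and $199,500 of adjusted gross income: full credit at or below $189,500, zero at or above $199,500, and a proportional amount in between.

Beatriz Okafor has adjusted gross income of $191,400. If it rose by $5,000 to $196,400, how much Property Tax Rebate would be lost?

At $191,400 — $191,400 is $1,900 into a $10,000 phase-out range, leaving 8,100/10,000 of the credit: $800 × 8,100/10,000 = $648.
At $196,400 — $196,400 is $6,900 into a $10,000 phase-out range, leaving 3,100/10,000 of the credit: $800 × 3,100/10,000 = $248.
Lost: $648 − $248 = $400.

$400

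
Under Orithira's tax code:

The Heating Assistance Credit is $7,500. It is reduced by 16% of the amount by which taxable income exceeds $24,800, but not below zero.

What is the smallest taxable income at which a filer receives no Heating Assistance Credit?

$71,675

The credit falls by 16% of each dollar above $24,800, so it reaches zero when the excess is $7,500 / 16% = $46,875: income = $24,800 + $46,875 = $71,675.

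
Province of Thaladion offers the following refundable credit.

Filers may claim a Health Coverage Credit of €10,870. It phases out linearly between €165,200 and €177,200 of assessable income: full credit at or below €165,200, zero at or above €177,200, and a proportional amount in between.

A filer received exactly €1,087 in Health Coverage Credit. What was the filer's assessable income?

€176,000

€1,087 is 1,087/10,870 of the full €10,870, so 9,783/10,870 of the €12,000 range has been used: income = €165,200 + €12,000 × 9,783/10,870 = €176,000.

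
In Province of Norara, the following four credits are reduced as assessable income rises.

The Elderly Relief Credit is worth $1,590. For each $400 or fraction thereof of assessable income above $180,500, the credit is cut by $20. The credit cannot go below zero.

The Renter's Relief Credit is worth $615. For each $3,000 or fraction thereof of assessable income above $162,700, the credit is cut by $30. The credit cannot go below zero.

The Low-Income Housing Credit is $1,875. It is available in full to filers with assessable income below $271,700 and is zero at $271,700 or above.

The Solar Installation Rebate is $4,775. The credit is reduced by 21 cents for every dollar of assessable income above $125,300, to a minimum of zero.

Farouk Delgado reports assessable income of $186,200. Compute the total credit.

$3,540

Elderly Relief Credit: income exceeds $180,500 by $5,700, which is 15 full-or-partial $400 increments; reduction = 15 × $20 = $300, leaving $1,290.
Renter's Relief Credit: income exceeds $162,700 by $23,500, which is 8 full-or-partial $3,000 increments; reduction = 8 × $30 = $240, leaving $375.
Low-Income Housing Credit: $186,200 is below the $271,700 cutoff, so the full $1,875 applies.
Solar Installation Rebate: 21% of the $60,900 excess over $125,300 is $12,789 ≥ base, so the credit is $0.
Total: $1,290 + $375 + $1,875 + $0 = $3,540.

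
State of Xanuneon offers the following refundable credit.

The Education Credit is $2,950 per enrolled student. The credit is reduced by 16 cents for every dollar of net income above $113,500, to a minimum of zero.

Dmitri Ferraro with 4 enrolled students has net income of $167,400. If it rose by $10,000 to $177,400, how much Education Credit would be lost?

$1,600

At $167,400 — base = 4 × $2,950 = $11,800. 16% of the $53,900 excess over $113,500 is $8,624; credit = $11,800 − $8,624 = $3,176.
At $177,400 — base = 4 × $2,950 = $11,800. 16% of the $63,900 excess over $113,500 is $10,224; credit = $11,800 − $10,224 = $1,576.
Lost: $3,176 − $1,576 = $1,600.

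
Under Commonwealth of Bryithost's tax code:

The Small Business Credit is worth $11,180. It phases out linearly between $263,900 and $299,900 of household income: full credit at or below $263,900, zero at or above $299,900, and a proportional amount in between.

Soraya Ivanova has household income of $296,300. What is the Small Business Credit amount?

$1,118

Small Business Credit: $296,300 is $32,400 into a $36,000 phase-out range, leaving 3,600/36,000 of the credit: $11,180 × 3,600/36,000 = $1,118.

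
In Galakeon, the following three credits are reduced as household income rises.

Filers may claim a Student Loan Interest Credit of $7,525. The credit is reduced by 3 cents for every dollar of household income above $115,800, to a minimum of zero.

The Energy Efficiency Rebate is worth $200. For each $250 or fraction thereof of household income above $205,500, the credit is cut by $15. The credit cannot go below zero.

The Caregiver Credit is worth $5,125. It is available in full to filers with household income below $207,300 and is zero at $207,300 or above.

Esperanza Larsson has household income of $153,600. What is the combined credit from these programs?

Student Loan Interest Credit: 3% of the $37,800 excess over $115,800 is $1,134; credit = $7,525 − $1,134 = $6,391.
Energy Efficiency Rebate: $153,600 is at or below the $205,500 threshold, so the full $200 applies.
Caregiver Credit: $153,600 is below the $207,300 cutoff, so the full $5,125 applies.
Total: $6,391 + $200 + $5,125 = $11,716.

$11,716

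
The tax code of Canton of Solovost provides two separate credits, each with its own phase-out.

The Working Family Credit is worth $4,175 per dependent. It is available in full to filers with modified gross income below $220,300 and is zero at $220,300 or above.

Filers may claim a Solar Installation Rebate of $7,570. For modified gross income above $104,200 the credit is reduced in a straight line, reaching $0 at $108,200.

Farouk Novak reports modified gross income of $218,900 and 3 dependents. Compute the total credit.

Working Family Credit: base = 3 × $4,175 = $12,525. $218,900 is below the $220,300 cutoff, so the full $12,525 applies.
Solar Installation Rebate: $218,900 is at or above $108,200, so the credit is $0.
Total: $12,525 + $0 = $12,525.

$12,525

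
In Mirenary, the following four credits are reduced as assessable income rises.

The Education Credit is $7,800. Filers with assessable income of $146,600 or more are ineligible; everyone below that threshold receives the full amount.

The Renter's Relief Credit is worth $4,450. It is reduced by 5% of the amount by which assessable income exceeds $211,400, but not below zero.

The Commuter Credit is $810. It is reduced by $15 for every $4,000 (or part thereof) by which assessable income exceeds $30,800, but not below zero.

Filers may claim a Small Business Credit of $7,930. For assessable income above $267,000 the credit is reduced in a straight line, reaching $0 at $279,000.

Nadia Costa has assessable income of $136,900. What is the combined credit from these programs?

Education Credit: $136,900 is below the $146,600 cutoff, so the full $7,800 applies.
Renter's Relief Credit: $136,900 is at or below the $211,400 threshold, so the full $4,450 applies.
Commuter Credit: income exceeds $30,800 by $106,100, which is 27 full-or-partial $4,000 increments; reduction = 27 × $15 = $405, leaving $405.
Small Business Credit: $136,900 is at or below the $267,000 threshold, so the full $7,930 applies.
Total: $7,800 + $4,450 + $405 + $7,930 = $20,585.

$20,585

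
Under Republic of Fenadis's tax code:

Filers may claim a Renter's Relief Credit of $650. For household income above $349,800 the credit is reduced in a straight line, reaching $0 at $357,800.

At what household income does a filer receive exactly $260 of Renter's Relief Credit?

$260 is 260/650 of the full $650, so 390/650 of the $8,000 range has been used: income = $349,800 + $8,000 × 390/650 = $354,600.

$354,600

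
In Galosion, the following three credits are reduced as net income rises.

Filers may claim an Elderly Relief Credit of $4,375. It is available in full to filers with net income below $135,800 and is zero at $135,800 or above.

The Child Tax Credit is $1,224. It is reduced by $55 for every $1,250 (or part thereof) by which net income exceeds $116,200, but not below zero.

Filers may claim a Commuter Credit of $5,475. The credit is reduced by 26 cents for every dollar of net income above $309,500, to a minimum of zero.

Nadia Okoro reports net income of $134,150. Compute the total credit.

$10,249

Elderly Relief Credit: $134,150 is below the $135,800 cutoff, so the full $4,375 applies.
Child Tax Credit: income exceeds $116,200 by $17,950, which is 15 full-or-partial $1,250 increments; reduction = 15 × $55 = $825, leaving $399.
Commuter Credit: $134,150 is at or below the $309,500 threshold, so the full $5,475 applies.
Total: $4,375 + $399 + $5,475 = $10,249.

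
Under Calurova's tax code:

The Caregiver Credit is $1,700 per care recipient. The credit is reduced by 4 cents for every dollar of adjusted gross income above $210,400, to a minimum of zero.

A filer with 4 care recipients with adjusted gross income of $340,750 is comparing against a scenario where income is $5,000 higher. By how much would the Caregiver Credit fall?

At $340,750 — base = 4 × $1,700 = $6,800. 4% of the $130,350 excess over $210,400 is $5,214; credit = $6,800 − $5,214 = $1,586.
At $345,750 — base = 4 × $1,700 = $6,800. 4% of the $135,350 excess over $210,400 is $5,414; credit = $6,800 − $5,414 = $1,386.
Lost: $1,586 − $1,386 = $200.

$200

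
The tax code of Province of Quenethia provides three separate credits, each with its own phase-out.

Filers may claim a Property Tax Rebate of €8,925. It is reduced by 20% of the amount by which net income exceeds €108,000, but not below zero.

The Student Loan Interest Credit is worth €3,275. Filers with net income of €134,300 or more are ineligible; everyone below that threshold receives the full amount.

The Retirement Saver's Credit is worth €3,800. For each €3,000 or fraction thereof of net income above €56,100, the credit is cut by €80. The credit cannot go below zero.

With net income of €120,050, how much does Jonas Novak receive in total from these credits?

€11,830

Property Tax Rebate: 20% of the €12,050 excess over €108,000 is €2,410; credit = €8,925 − €2,410 = €6,515.
Student Loan Interest Credit: €120,050 is below the €134,300 cutoff, so the full €3,275 applies.
Retirement Saver's Credit: income exceeds €56,100 by €63,950, which is 22 full-or-partial €3,000 increments; reduction = 22 × €80 = €1,760, leaving €2,040.
Total: €6,515 + €3,275 + €2,040 = €11,830.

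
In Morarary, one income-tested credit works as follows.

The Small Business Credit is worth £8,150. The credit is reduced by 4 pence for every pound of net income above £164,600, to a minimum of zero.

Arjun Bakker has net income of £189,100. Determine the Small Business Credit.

Small Business Credit: 4% of the £24,500 excess over £164,600 is £980; credit = £8,150 − £980 = £7,170.

£7,170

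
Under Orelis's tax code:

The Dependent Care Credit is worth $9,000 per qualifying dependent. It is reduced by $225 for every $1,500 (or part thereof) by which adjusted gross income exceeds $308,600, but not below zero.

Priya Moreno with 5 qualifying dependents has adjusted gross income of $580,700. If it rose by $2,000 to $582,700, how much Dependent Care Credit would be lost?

$225

At $580,700 — base = 5 × $9,000 = $45,000. income exceeds $308,600 by $272,100, which is 182 full-or-partial $1,500 increments; reduction = 182 × $225 = $40,950, leaving $4,050.
At $582,700 — base = 5 × $9,000 = $45,000. income exceeds $308,600 by $274,100, which is 183 full-or-partial $1,500 increments; reduction = 183 × $225 = $41,175, leaving $3,825.
Lost: $4,050 − $3,825 = $225.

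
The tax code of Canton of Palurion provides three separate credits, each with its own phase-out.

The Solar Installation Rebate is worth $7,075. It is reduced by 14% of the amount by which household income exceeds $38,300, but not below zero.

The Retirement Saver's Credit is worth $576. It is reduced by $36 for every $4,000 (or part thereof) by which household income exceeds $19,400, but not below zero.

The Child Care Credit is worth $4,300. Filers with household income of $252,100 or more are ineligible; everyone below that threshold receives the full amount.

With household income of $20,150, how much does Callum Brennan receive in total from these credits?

Solar Installation Rebate: $20,150 is at or below the $38,300 threshold, so the full $7,075 applies.
Retirement Saver's Credit: income exceeds $19,400 by $750, which is 1 full-or-partial $4,000 increment; reduction = 1 × $36 = $36, leaving $540.
Child Care Credit: $20,150 is below the $252,100 cutoff, so the full $4,300 applies.
Total: $7,075 + $540 + $4,300 = $11,915.

$11,915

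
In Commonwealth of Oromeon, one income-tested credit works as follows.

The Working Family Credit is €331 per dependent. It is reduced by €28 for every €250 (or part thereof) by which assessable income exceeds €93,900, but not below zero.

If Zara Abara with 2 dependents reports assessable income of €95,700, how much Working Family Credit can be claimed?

Working Family Credit: base = 2 × €331 = €662. income exceeds €93,900 by €1,800, which is 8 full-or-partial €250 increments; reduction = 8 × €28 = €224, leaving €438.

€438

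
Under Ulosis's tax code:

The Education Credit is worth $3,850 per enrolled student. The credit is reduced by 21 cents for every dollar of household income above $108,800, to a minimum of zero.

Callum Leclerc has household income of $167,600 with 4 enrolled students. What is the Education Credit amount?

$3,052

Education Credit: base = 4 × $3,850 = $15,400. 21% of the $58,800 excess over $108,800 is $12,348; credit = $15,400 − $12,348 = $3,052.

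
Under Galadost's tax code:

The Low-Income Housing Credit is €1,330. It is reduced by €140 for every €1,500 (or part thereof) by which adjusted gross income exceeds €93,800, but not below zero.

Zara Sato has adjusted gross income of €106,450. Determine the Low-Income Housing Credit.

Low-Income Housing Credit: income exceeds €93,800 by €12,650, which is 9 full-or-partial €1,500 increments; reduction = 9 × €140 = €1,260, leaving €70.

€70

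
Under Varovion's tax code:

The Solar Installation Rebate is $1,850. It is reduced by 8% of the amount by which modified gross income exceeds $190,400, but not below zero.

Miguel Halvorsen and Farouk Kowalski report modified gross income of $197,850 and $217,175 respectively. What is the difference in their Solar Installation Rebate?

$1,254

Miguel ($197,850): Solar Installation Rebate: 8% of the $7,450 excess over $190,400 is $596; credit = $1,850 − $596 = $1,254.
Farouk ($217,175): Solar Installation Rebate: 8% of the $26,775 excess over $190,400 is $2,142 ≥ base, so the credit is $0.
Difference: |$1,254 − $0| = $1,254.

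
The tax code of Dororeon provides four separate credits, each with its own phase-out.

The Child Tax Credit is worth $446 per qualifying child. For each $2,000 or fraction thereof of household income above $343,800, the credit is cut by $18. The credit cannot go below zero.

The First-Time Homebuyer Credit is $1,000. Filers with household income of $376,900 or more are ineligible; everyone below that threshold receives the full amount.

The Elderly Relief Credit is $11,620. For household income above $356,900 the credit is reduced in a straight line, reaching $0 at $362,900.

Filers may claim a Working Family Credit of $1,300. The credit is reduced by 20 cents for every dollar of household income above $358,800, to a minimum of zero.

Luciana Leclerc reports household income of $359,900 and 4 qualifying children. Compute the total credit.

Child Tax Credit: base = 4 × $446 = $1,784. income exceeds $343,800 by $16,100, which is 9 full-or-partial $2,000 increments; reduction = 9 × $18 = $162, leaving $1,622.
First-Time Homebuyer Credit: $359,900 is below the $376,900 cutoff, so the full $1,000 applies.
Elderly Relief Credit: $359,900 is $3,000 into a $6,000 phase-out range, leaving 3,000/6,000 of the credit: $11,620 × 3,000/6,000 = $5,810.
Working Family Credit: 20% of the $1,100 excess over $358,800 is $220; credit = $1,300 − $220 = $1,080.
Total: $1,622 + $1,000 + $5,810 + $1,080 = $9,512.

$9,512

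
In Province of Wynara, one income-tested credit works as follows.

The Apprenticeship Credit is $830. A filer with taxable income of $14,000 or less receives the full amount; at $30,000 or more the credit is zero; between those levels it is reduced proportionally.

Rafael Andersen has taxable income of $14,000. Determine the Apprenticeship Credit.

$830

Apprenticeship Credit: $14,000 is at or below the $14,000 threshold, so the full $830 applies.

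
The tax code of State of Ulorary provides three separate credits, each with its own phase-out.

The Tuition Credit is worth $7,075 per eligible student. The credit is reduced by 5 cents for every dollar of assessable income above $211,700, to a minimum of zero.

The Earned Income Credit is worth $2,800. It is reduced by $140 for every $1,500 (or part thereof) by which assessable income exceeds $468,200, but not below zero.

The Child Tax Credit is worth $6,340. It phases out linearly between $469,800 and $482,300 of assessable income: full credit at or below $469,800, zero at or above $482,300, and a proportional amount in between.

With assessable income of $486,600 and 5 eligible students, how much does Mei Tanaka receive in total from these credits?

Tuition Credit: base = 5 × $7,075 = $35,375. 5% of the $274,900 excess over $211,700 is $13,745; credit = $35,375 − $13,745 = $21,630.
Earned Income Credit: income exceeds $468,200 by $18,400, which is 13 full-or-partial $1,500 increments; reduction = 13 × $140 = $1,820, leaving $980.
Child Tax Credit: $486,600 is at or above $482,300, so the credit is $0.
Total: $21,630 + $980 + $0 = $22,610.

$22,610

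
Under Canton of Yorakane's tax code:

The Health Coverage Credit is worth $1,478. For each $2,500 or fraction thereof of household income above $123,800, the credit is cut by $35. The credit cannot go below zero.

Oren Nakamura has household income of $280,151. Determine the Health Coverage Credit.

Health Coverage Credit: income exceeds $123,800 by $156,351 → 63 increments × $35 = $2,205 ≥ base, so the credit is $0.

$0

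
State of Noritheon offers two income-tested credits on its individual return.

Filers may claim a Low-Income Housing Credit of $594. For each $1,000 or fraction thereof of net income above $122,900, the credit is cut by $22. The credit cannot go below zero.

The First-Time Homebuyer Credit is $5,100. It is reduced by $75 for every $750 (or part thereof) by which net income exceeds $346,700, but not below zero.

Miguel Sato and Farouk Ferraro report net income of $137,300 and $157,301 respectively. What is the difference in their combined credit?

$264

Miguel ($137,300): Low-Income Housing Credit: income exceeds $122,900 by $14,400, which is 15 full-or-partial $1,000 increments; reduction = 15 × $22 = $330, leaving $264. First-Time Homebuyer Credit: $137,300 is at or below the $346,700 threshold, so the full $5,100 applies. total $264 + $5,100 = $5,364
Farouk ($157,301): Low-Income Housing Credit: income exceeds $122,900 by $34,401 → 35 increments × $22 = $770 ≥ base, so the credit is $0. First-Time Homebuyer Credit: $157,301 is at or below the $346,700 threshold, so the full $5,100 applies. total $0 + $5,100 = $5,100
Difference: |$5,364 − $5,100| = $264.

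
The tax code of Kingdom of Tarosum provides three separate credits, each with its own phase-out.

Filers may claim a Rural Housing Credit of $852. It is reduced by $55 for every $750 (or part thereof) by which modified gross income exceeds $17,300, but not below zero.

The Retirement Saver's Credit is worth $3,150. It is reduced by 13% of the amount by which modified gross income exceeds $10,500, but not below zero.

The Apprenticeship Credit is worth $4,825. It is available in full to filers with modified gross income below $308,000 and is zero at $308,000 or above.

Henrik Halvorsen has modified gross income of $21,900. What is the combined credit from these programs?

Rural Housing Credit: income exceeds $17,300 by $4,600, which is 7 full-or-partial $750 increments; reduction = 7 × $55 = $385, leaving $467.
Retirement Saver's Credit: 13% of the $11,400 excess over $10,500 is $1,482; credit = $3,150 − $1,482 = $1,668.
Apprenticeship Credit: $21,900 is below the $308,000 cutoff, so the full $4,825 applies.
Total: $467 + $1,668 + $4,825 = $6,960.

$6,960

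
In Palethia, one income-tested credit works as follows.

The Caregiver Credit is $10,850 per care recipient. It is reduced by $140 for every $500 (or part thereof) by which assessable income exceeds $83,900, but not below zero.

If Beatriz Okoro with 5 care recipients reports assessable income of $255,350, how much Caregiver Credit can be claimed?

$6,230

Caregiver Credit: base = 5 × $10,850 = $54,250. income exceeds $83,900 by $171,450, which is 343 full-or-partial $500 increments; reduction = 343 × $140 = $48,020, leaving $6,230.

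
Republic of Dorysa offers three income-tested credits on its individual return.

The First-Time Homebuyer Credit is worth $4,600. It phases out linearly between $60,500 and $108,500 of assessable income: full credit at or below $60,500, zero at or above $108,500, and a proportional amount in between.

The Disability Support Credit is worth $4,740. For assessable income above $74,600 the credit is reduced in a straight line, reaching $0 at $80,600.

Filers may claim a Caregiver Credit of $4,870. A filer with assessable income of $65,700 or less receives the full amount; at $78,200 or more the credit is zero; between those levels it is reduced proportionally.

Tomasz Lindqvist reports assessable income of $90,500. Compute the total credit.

$1,725

First-Time Homebuyer Credit: $90,500 is $30,000 into a $48,000 phase-out range, leaving 18,000/48,000 of the credit: $4,600 × 18,000/48,000 = $1,725.
Disability Support Credit: $90,500 is at or above $80,600, so the credit is $0.
Caregiver Credit: $90,500 is at or above $78,200, so the credit is $0.
Total: $1,725 + $0 + $0 = $1,725.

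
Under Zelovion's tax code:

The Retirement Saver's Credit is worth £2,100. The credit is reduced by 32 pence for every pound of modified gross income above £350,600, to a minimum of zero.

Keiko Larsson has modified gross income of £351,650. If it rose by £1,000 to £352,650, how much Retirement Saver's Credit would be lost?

£320

At £351,650 — 32% of the £1,050 excess over £350,600 is £336; credit = £2,100 − £336 = £1,764.
At £352,650 — 32% of the £2,050 excess over £350,600 is £656; credit = £2,100 − £656 = £1,444.
Lost: £1,764 − £1,444 = £320.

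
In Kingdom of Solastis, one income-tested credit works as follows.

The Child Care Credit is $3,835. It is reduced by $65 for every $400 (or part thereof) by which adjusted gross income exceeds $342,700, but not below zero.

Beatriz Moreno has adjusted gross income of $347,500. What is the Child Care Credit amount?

Child Care Credit: income exceeds $342,700 by $4,800, which is 12 full-or-partial $400 increments; reduction = 12 × $65 = $780, leaving $3,055.

$3,055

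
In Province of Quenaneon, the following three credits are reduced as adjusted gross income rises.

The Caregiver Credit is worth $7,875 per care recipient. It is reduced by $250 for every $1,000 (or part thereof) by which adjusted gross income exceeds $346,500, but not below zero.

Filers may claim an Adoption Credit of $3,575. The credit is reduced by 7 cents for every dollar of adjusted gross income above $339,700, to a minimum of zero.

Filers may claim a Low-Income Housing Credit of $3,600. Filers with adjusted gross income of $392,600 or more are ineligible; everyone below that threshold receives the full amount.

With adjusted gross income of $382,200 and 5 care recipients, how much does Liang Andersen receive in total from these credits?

$34,575

Caregiver Credit: base = 5 × $7,875 = $39,375. income exceeds $346,500 by $35,700, which is 36 full-or-partial $1,000 increments; reduction = 36 × $250 = $9,000, leaving $30,375.
Adoption Credit: 7% of the $42,500 excess over $339,700 is $2,975; credit = $3,575 − $2,975 = $600.
Low-Income Housing Credit: $382,200 is below the $392,600 cutoff, so the full $3,600 applies.
Total: $30,375 + $600 + $3,600 = $34,575.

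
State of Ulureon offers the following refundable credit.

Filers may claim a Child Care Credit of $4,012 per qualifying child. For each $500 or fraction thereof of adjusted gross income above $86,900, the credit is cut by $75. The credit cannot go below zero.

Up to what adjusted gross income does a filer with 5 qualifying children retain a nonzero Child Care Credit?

$220,400

Full credit = 5 × $4,012 = $20,060.
After 267 increments the reduction is 267 × $75 = $20,025, leaving $35; one more increment wipes it out. Increment 267 ends at excess 267 × $500 = $133,500, so the highest qualifying income is $86,900 + $133,500 = $220,400.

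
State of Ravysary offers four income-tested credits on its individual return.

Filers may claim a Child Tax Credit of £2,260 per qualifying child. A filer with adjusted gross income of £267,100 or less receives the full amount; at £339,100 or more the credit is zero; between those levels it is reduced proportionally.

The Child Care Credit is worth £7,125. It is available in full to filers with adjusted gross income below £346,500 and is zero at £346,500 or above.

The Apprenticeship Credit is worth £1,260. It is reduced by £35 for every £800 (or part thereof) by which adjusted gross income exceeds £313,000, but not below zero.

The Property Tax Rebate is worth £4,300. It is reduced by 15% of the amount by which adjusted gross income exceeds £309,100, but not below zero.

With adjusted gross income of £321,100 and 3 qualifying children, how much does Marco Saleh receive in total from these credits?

£12,195

Child Tax Credit: base = 3 × £2,260 = £6,780. £321,100 is £54,000 into a £72,000 phase-out range, leaving 18,000/72,000 of the credit: £6,780 × 18,000/72,000 = £1,695.
Child Care Credit: £321,100 is below the £346,500 cutoff, so the full £7,125 applies.
Apprenticeship Credit: income exceeds £313,000 by £8,100, which is 11 full-or-partial £800 increments; reduction = 11 × £35 = £385, leaving £875.
Property Tax Rebate: 15% of the £12,000 excess over £309,100 is £1,800; credit = £4,300 − £1,800 = £2,500.
Total: £1,695 + £7,125 + £875 + £2,500 = £12,195.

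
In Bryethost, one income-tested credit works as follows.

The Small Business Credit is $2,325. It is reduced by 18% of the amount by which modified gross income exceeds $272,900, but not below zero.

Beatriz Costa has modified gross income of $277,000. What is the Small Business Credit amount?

Small Business Credit: 18% of the $4,100 excess over $272,900 is $738; credit = $2,325 − $738 = $1,587.

$1,587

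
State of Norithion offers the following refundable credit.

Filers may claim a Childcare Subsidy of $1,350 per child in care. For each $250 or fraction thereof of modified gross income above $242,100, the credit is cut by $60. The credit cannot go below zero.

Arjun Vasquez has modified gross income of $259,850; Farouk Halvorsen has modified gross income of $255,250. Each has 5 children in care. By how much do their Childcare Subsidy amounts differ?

$1,080

Arjun ($259,850): Childcare Subsidy: base = 5 × $1,350 = $6,750. income exceeds $242,100 by $17,750, which is 71 full-or-partial $250 increments; reduction = 71 × $60 = $4,260, leaving $2,490.
Farouk ($255,250): Childcare Subsidy: base = 5 × $1,350 = $6,750. income exceeds $242,100 by $13,150, which is 53 full-or-partial $250 increments; reduction = 53 × $60 = $3,180, leaving $3,570.
Difference: |$2,490 − $3,570| = $1,080.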